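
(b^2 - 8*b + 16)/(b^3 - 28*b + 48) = (b - 4)/(b^2 + 4*b - 12)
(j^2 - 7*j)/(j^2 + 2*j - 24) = j*(j - 7)/(j^2 + 2*j - 24)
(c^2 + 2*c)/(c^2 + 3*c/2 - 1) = 2*c/(2*c - 1)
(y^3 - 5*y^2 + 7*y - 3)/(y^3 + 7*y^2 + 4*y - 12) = (y^2 - 4*y + 3)/(y^2 + 8*y + 12)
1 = 1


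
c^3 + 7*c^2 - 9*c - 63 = (c - 3)*(c + 3)*(c + 7)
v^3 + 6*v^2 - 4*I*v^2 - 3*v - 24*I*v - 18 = (v + 6)*(v - 3*I)*(v - I)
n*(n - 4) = n^2 - 4*n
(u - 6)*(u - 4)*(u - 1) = u^3 - 11*u^2 + 34*u - 24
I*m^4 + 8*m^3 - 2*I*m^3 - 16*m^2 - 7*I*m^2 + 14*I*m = m*(m - 2)*(m - 7*I)*(I*m + 1)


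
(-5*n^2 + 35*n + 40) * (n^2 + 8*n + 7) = -5*n^4 - 5*n^3 + 285*n^2 + 565*n + 280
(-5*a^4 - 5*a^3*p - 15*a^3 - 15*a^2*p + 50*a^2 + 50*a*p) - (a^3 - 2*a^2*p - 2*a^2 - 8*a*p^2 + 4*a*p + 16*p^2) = -5*a^4 - 5*a^3*p - 16*a^3 - 13*a^2*p + 52*a^2 + 8*a*p^2 + 46*a*p - 16*p^2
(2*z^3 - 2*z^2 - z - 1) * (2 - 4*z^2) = -8*z^5 + 8*z^4 + 8*z^3 - 2*z - 2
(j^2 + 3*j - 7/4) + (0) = j^2 + 3*j - 7/4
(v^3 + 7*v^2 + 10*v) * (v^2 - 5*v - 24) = v^5 + 2*v^4 - 49*v^3 - 218*v^2 - 240*v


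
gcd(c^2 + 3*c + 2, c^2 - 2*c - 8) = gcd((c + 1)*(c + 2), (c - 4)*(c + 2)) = c + 2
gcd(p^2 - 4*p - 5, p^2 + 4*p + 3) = p + 1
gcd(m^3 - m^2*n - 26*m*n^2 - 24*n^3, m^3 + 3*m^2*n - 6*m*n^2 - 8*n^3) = m^2 + 5*m*n + 4*n^2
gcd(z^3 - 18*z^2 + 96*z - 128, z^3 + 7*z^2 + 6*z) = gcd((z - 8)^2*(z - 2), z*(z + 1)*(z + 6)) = 1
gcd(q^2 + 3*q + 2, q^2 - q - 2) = q + 1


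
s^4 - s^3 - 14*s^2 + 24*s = s*(s - 3)*(s - 2)*(s + 4)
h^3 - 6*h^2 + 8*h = h*(h - 4)*(h - 2)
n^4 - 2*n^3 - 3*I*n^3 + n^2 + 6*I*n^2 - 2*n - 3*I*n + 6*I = (n - 2)*(n - 3*I)*(n - I)*(n + I)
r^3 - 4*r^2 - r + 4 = (r - 4)*(r - 1)*(r + 1)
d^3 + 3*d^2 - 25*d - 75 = (d - 5)*(d + 3)*(d + 5)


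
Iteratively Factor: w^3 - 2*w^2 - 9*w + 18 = (w - 3)*(w^2 + w - 6) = (w - 3)*(w - 2)*(w + 3)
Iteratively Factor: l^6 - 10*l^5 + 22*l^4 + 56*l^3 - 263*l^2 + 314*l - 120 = (l - 1)*(l^5 - 9*l^4 + 13*l^3 + 69*l^2 - 194*l + 120) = (l - 1)^2*(l^4 - 8*l^3 + 5*l^2 + 74*l - 120) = (l - 2)*(l - 1)^2*(l^3 - 6*l^2 - 7*l + 60) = (l - 2)*(l - 1)^2*(l + 3)*(l^2 - 9*l + 20) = (l - 5)*(l - 2)*(l - 1)^2*(l + 3)*(l - 4)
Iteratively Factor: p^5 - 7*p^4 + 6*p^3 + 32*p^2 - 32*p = (p - 1)*(p^4 - 6*p^3 + 32*p) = (p - 1)*(p + 2)*(p^3 - 8*p^2 + 16*p) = p*(p - 1)*(p + 2)*(p^2 - 8*p + 16) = p*(p - 4)*(p - 1)*(p + 2)*(p - 4)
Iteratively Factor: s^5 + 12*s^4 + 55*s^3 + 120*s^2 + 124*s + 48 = (s + 3)*(s^4 + 9*s^3 + 28*s^2 + 36*s + 16) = (s + 3)*(s + 4)*(s^3 + 5*s^2 + 8*s + 4) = (s + 2)*(s + 3)*(s + 4)*(s^2 + 3*s + 2) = (s + 1)*(s + 2)*(s + 3)*(s + 4)*(s + 2)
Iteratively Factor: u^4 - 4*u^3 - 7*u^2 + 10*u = (u + 2)*(u^3 - 6*u^2 + 5*u) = (u - 1)*(u + 2)*(u^2 - 5*u) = u*(u - 1)*(u + 2)*(u - 5)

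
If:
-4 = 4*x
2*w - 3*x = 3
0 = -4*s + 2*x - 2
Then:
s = -1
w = 0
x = -1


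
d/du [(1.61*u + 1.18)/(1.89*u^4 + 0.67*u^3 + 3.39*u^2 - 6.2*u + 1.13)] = (-9.1287*u^4 - 11.0782*u^3 - 7.8297*u^2 - 8.0004*u + 9.1353)/(3.5721*u^8 + 2.5326*u^7 + 13.2631*u^6 - 18.8934*u^5 + 7.4555*u^4 - 40.5218*u^3 + 46.1014*u^2 - 14.012*u + 1.2769)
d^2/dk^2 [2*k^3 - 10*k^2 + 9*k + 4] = 12*k - 20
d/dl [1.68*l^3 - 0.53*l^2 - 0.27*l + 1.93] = 5.04*l^2 - 1.06*l - 0.27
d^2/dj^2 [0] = 0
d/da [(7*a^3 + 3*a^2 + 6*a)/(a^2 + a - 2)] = (7*a^4 + 14*a^3 - 45*a^2 - 12*a - 12)/(a^4 + 2*a^3 - 3*a^2 - 4*a + 4)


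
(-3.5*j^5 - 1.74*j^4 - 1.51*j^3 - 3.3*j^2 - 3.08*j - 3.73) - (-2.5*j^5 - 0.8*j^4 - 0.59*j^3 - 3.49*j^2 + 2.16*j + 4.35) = -1.0*j^5 - 0.94*j^4 - 0.92*j^3 + 0.19*j^2 - 5.24*j - 8.08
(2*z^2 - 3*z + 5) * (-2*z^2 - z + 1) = -4*z^4 + 4*z^3 - 5*z^2 - 8*z + 5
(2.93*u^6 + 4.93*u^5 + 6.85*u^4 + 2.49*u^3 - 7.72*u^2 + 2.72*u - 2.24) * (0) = 0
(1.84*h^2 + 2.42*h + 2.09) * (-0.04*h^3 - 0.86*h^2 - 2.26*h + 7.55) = -0.0736*h^5 - 1.6792*h^4 - 6.3232*h^3 + 6.6254*h^2 + 13.5476*h + 15.7795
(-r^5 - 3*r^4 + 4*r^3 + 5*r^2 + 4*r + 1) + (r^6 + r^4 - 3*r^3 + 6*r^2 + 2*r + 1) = r^6 - r^5 - 2*r^4 + r^3 + 11*r^2 + 6*r + 2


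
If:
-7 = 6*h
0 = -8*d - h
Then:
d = 7/48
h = -7/6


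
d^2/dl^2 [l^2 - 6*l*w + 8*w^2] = 2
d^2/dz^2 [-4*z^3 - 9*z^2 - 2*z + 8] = -24*z - 18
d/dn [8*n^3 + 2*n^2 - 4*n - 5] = 24*n^2 + 4*n - 4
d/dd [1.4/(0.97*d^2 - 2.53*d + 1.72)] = (3.542 - 2.716*d)/(0.97*d^2 - 2.53*d + 1.72)^2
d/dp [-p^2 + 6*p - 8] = 6 - 2*p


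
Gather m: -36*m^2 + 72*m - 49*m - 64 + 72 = -36*m^2 + 23*m + 8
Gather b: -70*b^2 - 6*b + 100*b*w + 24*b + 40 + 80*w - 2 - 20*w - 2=-70*b^2 + b*(100*w + 18) + 60*w + 36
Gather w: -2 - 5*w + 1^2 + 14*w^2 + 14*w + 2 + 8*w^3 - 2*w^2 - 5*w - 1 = 8*w^3 + 12*w^2 + 4*w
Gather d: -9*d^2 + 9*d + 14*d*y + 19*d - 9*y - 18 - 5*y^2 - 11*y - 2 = -9*d^2 + d*(14*y + 28) - 5*y^2 - 20*y - 20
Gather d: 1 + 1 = 2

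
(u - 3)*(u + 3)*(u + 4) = u^3 + 4*u^2 - 9*u - 36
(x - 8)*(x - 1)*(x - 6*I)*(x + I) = x^4 - 9*x^3 - 5*I*x^3 + 14*x^2 + 45*I*x^2 - 54*x - 40*I*x + 48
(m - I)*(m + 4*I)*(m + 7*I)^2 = m^4 + 17*I*m^3 - 87*m^2 - 91*I*m - 196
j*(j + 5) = j^2 + 5*j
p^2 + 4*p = p*(p + 4)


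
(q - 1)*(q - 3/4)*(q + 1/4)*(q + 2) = q^4 + q^3/2 - 43*q^2/16 + 13*q/16 + 3/8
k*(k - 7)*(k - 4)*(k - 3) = k^4 - 14*k^3 + 61*k^2 - 84*k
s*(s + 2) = s^2 + 2*s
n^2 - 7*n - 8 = (n - 8)*(n + 1)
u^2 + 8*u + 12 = (u + 2)*(u + 6)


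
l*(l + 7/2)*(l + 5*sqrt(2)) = l^3 + 7*l^2/2 + 5*sqrt(2)*l^2 + 35*sqrt(2)*l/2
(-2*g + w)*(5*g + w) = -10*g^2 + 3*g*w + w^2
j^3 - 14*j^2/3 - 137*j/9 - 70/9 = (j - 7)*(j + 2/3)*(j + 5/3)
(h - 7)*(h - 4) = h^2 - 11*h + 28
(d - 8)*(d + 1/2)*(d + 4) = d^3 - 7*d^2/2 - 34*d - 16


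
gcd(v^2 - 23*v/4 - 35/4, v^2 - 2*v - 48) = 1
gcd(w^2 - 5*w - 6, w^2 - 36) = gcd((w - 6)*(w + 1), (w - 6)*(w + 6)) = w - 6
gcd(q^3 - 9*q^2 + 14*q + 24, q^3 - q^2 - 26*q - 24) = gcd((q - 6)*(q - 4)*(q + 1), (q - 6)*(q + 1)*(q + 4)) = q^2 - 5*q - 6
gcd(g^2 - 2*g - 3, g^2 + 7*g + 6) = g + 1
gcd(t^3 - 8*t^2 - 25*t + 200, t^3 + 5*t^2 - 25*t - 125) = t^2 - 25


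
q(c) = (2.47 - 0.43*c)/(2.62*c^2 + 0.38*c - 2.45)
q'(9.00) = -0.00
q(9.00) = -0.01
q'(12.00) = 0.00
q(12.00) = -0.01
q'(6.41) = -0.00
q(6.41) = -0.00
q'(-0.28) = 0.69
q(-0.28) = -1.10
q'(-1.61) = 1.72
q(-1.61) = 0.85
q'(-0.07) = 0.17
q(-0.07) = -1.01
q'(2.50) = -0.11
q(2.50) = 0.09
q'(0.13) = -0.28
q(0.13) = -1.02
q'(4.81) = -0.01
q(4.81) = 0.01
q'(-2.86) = 0.14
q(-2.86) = 0.21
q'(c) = (2.47 - 0.43*c)*(-5.24*c - 0.38)/(2.62*c^2 + 0.38*c - 2.45)^2 - 0.43/(2.62*c^2 + 0.38*c - 2.45) = (1.1266*c^2 - 12.9428*c + 0.1149)/(6.8644*c^4 + 1.9912*c^3 - 12.6936*c^2 - 1.862*c + 6.0025)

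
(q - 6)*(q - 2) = q^2 - 8*q + 12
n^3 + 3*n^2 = n^2*(n + 3)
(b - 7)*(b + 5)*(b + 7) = b^3 + 5*b^2 - 49*b - 245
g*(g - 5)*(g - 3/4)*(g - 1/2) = g^4 - 25*g^3/4 + 53*g^2/8 - 15*g/8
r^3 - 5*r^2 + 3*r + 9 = (r - 3)^2*(r + 1)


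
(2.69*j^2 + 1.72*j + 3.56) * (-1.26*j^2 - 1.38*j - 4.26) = -3.3894*j^4 - 5.8794*j^3 - 18.3186*j^2 - 12.24*j - 15.1656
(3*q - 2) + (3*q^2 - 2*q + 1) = 3*q^2 + q - 1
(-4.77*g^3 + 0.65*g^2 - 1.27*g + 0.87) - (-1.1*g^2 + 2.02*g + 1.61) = -4.77*g^3 + 1.75*g^2 - 3.29*g - 0.74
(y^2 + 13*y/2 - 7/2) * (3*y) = 3*y^3 + 39*y^2/2 - 21*y/2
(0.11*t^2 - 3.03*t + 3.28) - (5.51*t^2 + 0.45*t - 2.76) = -5.4*t^2 - 3.48*t + 6.04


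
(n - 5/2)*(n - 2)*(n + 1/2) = n^3 - 4*n^2 + 11*n/4 + 5/2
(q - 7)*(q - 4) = q^2 - 11*q + 28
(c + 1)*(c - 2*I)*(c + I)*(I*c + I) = I*c^4 + c^3 + 2*I*c^3 + 2*c^2 + 3*I*c^2 + c + 4*I*c + 2*I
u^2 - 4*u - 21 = (u - 7)*(u + 3)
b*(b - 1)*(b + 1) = b^3 - b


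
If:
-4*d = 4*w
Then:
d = -w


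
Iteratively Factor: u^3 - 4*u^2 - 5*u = (u + 1)*(u^2 - 5*u) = u*(u + 1)*(u - 5)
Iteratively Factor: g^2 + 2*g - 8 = (g - 2)*(g + 4)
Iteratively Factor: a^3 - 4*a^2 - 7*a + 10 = (a - 1)*(a^2 - 3*a - 10) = (a - 1)*(a + 2)*(a - 5)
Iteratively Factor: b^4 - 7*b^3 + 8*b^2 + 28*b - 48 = (b - 2)*(b^3 - 5*b^2 - 2*b + 24) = (b - 2)*(b + 2)*(b^2 - 7*b + 12) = (b - 3)*(b - 2)*(b + 2)*(b - 4)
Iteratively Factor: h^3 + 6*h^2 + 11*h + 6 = (h + 3)*(h^2 + 3*h + 2) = (h + 1)*(h + 3)*(h + 2)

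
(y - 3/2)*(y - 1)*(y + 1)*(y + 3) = y^4 + 3*y^3/2 - 11*y^2/2 - 3*y/2 + 9/2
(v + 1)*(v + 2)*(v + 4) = v^3 + 7*v^2 + 14*v + 8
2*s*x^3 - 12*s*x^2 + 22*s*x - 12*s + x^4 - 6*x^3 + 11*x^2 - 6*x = (2*s + x)*(x - 3)*(x - 2)*(x - 1)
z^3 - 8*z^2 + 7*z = z*(z - 7)*(z - 1)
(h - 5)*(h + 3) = h^2 - 2*h - 15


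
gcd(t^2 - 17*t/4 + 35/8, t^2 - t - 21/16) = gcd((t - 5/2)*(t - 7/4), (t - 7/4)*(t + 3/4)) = t - 7/4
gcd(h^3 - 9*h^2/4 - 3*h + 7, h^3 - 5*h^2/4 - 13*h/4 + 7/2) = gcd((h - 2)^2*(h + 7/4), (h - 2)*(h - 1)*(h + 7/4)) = h^2 - h/4 - 7/2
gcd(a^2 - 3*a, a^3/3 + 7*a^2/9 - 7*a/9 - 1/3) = 1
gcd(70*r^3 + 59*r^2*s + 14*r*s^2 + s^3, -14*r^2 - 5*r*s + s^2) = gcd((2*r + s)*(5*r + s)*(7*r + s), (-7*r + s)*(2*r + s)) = 2*r + s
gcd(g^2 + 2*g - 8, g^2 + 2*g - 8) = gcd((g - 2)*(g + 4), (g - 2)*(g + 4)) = g^2 + 2*g - 8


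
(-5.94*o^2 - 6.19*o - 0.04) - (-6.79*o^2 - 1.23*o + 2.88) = 0.85*o^2 - 4.96*o - 2.92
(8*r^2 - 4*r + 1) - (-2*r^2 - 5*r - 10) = 10*r^2 + r + 11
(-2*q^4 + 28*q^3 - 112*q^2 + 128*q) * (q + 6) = -2*q^5 + 16*q^4 + 56*q^3 - 544*q^2 + 768*q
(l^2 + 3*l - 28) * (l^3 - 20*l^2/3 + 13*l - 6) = l^5 - 11*l^4/3 - 35*l^3 + 659*l^2/3 - 382*l + 168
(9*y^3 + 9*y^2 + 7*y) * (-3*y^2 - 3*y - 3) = -27*y^5 - 54*y^4 - 75*y^3 - 48*y^2 - 21*y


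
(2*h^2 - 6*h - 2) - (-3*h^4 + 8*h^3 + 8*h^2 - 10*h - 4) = 3*h^4 - 8*h^3 - 6*h^2 + 4*h + 2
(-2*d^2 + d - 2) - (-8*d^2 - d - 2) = 6*d^2 + 2*d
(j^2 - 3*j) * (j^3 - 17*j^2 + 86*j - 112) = j^5 - 20*j^4 + 137*j^3 - 370*j^2 + 336*j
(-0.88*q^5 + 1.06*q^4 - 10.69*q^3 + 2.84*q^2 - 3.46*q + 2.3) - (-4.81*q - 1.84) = -0.88*q^5 + 1.06*q^4 - 10.69*q^3 + 2.84*q^2 + 1.35*q + 4.14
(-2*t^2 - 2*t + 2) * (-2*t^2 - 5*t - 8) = 4*t^4 + 14*t^3 + 22*t^2 + 6*t - 16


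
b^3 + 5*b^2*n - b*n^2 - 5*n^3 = (b - n)*(b + n)*(b + 5*n)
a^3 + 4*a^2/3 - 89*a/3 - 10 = (a - 5)*(a + 1/3)*(a + 6)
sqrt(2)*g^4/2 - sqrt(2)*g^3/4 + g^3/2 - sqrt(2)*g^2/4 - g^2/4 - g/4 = g*(g - 1)*(g + 1/2)*(sqrt(2)*g/2 + 1/2)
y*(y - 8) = y^2 - 8*y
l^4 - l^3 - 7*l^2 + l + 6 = (l - 3)*(l - 1)*(l + 1)*(l + 2)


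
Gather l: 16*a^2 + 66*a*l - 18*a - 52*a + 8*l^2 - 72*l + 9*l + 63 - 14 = 16*a^2 - 70*a + 8*l^2 + l*(66*a - 63) + 49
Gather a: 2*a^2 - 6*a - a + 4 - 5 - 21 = 2*a^2 - 7*a - 22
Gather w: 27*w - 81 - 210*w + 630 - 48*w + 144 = 693 - 231*w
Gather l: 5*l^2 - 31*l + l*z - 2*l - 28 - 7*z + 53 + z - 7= 5*l^2 + l*(z - 33) - 6*z + 18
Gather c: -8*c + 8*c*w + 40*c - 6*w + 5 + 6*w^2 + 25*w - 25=c*(8*w + 32) + 6*w^2 + 19*w - 20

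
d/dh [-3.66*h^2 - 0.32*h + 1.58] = -7.32*h - 0.32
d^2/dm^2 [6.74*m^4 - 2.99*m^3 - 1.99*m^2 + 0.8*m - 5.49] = 80.88*m^2 - 17.94*m - 3.98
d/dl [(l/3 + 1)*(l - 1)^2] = (l - 1)*(3*l + 5)/3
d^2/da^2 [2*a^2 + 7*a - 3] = 4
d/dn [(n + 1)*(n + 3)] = 2*n + 4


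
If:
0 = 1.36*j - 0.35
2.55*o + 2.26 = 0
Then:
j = 0.26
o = -0.89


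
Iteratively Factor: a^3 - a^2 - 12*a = (a + 3)*(a^2 - 4*a) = a*(a + 3)*(a - 4)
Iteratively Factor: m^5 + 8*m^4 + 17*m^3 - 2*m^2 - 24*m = (m - 1)*(m^4 + 9*m^3 + 26*m^2 + 24*m) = m*(m - 1)*(m^3 + 9*m^2 + 26*m + 24) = m*(m - 1)*(m + 3)*(m^2 + 6*m + 8) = m*(m - 1)*(m + 3)*(m + 4)*(m + 2)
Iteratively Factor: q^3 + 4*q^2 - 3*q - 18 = (q - 2)*(q^2 + 6*q + 9) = (q - 2)*(q + 3)*(q + 3)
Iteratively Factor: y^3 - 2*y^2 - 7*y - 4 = (y - 4)*(y^2 + 2*y + 1) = (y - 4)*(y + 1)*(y + 1)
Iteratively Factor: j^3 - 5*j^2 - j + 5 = (j - 1)*(j^2 - 4*j - 5) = (j - 5)*(j - 1)*(j + 1)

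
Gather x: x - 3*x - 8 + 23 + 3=18 - 2*x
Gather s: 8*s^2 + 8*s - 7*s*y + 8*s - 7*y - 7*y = 8*s^2 + s*(16 - 7*y) - 14*y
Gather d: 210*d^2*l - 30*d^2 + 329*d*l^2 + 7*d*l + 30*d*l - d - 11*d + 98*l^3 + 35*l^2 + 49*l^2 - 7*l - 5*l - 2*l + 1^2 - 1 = d^2*(210*l - 30) + d*(329*l^2 + 37*l - 12) + 98*l^3 + 84*l^2 - 14*l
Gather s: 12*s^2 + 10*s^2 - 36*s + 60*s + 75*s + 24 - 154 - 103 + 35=22*s^2 + 99*s - 198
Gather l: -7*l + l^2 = l^2 - 7*l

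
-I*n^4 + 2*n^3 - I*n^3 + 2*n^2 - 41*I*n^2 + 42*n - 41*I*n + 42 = (n - 6*I)*(n + I)*(n + 7*I)*(-I*n - I)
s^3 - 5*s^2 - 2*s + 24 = (s - 4)*(s - 3)*(s + 2)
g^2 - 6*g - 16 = (g - 8)*(g + 2)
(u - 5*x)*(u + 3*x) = u^2 - 2*u*x - 15*x^2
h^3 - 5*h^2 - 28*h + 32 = (h - 8)*(h - 1)*(h + 4)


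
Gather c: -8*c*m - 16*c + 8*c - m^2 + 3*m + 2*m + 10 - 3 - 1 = c*(-8*m - 8) - m^2 + 5*m + 6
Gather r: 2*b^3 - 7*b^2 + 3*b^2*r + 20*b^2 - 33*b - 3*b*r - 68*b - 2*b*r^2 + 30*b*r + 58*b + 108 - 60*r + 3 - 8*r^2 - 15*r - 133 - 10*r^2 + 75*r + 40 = 2*b^3 + 13*b^2 - 43*b + r^2*(-2*b - 18) + r*(3*b^2 + 27*b) + 18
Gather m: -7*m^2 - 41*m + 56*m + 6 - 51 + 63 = -7*m^2 + 15*m + 18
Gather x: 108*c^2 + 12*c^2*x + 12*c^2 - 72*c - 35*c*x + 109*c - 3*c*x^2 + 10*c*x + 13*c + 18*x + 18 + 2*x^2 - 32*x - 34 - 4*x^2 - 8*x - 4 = 120*c^2 + 50*c + x^2*(-3*c - 2) + x*(12*c^2 - 25*c - 22) - 20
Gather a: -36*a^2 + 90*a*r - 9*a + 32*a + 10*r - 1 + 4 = -36*a^2 + a*(90*r + 23) + 10*r + 3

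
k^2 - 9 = (k - 3)*(k + 3)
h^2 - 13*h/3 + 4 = (h - 3)*(h - 4/3)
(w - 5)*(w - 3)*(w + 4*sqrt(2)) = w^3 - 8*w^2 + 4*sqrt(2)*w^2 - 32*sqrt(2)*w + 15*w + 60*sqrt(2)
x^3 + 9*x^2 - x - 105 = (x - 3)*(x + 5)*(x + 7)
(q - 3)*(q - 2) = q^2 - 5*q + 6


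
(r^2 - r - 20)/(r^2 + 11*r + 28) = (r - 5)/(r + 7)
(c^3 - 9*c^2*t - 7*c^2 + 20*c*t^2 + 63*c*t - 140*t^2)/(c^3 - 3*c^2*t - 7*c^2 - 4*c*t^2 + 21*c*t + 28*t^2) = (c - 5*t)/(c + t)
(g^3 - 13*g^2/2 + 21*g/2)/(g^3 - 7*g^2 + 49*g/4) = 2*(g - 3)/(2*g - 7)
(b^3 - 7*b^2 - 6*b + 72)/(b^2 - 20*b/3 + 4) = 3*(b^2 - b - 12)/(3*b - 2)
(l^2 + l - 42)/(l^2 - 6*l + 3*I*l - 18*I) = (l + 7)/(l + 3*I)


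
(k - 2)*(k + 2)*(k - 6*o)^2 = k^4 - 12*k^3*o + 36*k^2*o^2 - 4*k^2 + 48*k*o - 144*o^2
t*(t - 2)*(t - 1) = t^3 - 3*t^2 + 2*t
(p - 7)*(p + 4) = p^2 - 3*p - 28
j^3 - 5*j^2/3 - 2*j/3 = j*(j - 2)*(j + 1/3)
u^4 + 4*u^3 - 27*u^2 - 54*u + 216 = (u - 3)^2*(u + 4)*(u + 6)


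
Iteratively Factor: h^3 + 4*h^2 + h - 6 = (h + 3)*(h^2 + h - 2) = (h + 2)*(h + 3)*(h - 1)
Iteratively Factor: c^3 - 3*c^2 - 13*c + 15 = (c - 1)*(c^2 - 2*c - 15) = (c - 1)*(c + 3)*(c - 5)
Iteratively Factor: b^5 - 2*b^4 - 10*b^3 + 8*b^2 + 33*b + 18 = (b + 1)*(b^4 - 3*b^3 - 7*b^2 + 15*b + 18) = (b + 1)^2*(b^3 - 4*b^2 - 3*b + 18) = (b - 3)*(b + 1)^2*(b^2 - b - 6) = (b - 3)*(b + 1)^2*(b + 2)*(b - 3)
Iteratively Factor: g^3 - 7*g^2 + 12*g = (g)*(g^2 - 7*g + 12) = g*(g - 3)*(g - 4)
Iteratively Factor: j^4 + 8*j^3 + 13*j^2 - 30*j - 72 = (j + 4)*(j^3 + 4*j^2 - 3*j - 18) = (j + 3)*(j + 4)*(j^2 + j - 6) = (j - 2)*(j + 3)*(j + 4)*(j + 3)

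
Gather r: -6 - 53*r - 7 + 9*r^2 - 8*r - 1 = 9*r^2 - 61*r - 14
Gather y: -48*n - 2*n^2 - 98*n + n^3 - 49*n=n^3 - 2*n^2 - 195*n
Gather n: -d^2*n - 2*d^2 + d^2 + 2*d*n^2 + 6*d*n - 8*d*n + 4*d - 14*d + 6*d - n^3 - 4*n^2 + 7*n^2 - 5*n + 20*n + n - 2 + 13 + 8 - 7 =-d^2 - 4*d - n^3 + n^2*(2*d + 3) + n*(-d^2 - 2*d + 16) + 12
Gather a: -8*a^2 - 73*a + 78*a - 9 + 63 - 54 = -8*a^2 + 5*a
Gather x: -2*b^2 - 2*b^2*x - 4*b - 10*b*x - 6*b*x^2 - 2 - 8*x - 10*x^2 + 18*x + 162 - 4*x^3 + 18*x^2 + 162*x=-2*b^2 - 4*b - 4*x^3 + x^2*(8 - 6*b) + x*(-2*b^2 - 10*b + 172) + 160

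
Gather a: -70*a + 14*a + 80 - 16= 64 - 56*a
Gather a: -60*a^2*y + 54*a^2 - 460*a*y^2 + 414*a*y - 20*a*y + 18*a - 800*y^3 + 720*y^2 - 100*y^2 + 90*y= a^2*(54 - 60*y) + a*(-460*y^2 + 394*y + 18) - 800*y^3 + 620*y^2 + 90*y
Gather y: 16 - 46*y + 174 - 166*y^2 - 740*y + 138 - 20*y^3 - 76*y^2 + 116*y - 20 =-20*y^3 - 242*y^2 - 670*y + 308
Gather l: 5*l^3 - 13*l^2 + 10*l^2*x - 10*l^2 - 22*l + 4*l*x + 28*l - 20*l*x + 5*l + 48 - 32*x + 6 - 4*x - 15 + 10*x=5*l^3 + l^2*(10*x - 23) + l*(11 - 16*x) - 26*x + 39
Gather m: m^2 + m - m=m^2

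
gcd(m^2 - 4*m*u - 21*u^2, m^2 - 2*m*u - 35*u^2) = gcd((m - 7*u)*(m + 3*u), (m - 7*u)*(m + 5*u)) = -m + 7*u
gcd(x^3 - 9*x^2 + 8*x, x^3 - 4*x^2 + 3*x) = x^2 - x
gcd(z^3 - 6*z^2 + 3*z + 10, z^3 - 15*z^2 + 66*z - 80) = z^2 - 7*z + 10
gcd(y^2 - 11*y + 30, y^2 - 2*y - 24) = y - 6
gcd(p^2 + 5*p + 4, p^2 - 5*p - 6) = p + 1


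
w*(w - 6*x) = w^2 - 6*w*x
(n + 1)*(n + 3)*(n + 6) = n^3 + 10*n^2 + 27*n + 18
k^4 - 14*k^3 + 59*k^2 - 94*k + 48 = (k - 8)*(k - 3)*(k - 2)*(k - 1)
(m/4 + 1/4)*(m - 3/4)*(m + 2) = m^3/4 + 9*m^2/16 - m/16 - 3/8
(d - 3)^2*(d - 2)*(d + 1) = d^4 - 7*d^3 + 13*d^2 + 3*d - 18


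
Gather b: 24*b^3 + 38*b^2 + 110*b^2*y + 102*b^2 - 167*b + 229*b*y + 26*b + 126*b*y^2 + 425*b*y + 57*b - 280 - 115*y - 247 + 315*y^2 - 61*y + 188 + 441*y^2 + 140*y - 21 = 24*b^3 + b^2*(110*y + 140) + b*(126*y^2 + 654*y - 84) + 756*y^2 - 36*y - 360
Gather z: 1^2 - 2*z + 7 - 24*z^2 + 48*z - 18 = -24*z^2 + 46*z - 10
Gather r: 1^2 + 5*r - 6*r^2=-6*r^2 + 5*r + 1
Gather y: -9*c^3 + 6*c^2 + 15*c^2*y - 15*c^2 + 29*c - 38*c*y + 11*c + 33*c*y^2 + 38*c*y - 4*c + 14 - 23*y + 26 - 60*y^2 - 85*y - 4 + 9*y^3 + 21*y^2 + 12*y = -9*c^3 - 9*c^2 + 36*c + 9*y^3 + y^2*(33*c - 39) + y*(15*c^2 - 96) + 36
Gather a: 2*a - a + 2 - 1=a + 1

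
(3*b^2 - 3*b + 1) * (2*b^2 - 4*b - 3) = 6*b^4 - 18*b^3 + 5*b^2 + 5*b - 3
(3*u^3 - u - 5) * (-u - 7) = -3*u^4 - 21*u^3 + u^2 + 12*u + 35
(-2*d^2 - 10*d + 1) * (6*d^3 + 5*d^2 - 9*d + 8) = -12*d^5 - 70*d^4 - 26*d^3 + 79*d^2 - 89*d + 8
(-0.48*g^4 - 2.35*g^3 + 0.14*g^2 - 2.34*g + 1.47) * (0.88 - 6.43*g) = 3.0864*g^5 + 14.6881*g^4 - 2.9682*g^3 + 15.1694*g^2 - 11.5113*g + 1.2936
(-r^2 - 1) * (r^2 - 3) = -r^4 + 2*r^2 + 3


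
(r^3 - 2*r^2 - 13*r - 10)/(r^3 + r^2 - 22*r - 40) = (r + 1)/(r + 4)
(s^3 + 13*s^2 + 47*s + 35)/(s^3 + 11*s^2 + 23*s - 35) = (s + 1)/(s - 1)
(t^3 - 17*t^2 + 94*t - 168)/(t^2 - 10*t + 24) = t - 7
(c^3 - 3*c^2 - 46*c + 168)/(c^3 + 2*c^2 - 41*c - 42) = (c - 4)/(c + 1)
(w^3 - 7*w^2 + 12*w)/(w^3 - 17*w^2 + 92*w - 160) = w*(w - 3)/(w^2 - 13*w + 40)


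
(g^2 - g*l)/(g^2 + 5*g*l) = (g - l)/(g + 5*l)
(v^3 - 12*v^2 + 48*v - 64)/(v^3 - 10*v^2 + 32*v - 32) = (v - 4)/(v - 2)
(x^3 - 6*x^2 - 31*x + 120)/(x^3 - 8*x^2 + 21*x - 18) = (x^2 - 3*x - 40)/(x^2 - 5*x + 6)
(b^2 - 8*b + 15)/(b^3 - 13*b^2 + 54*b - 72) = (b - 5)/(b^2 - 10*b + 24)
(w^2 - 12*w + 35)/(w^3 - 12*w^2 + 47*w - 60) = (w - 7)/(w^2 - 7*w + 12)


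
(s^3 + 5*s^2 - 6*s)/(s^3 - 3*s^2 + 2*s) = (s + 6)/(s - 2)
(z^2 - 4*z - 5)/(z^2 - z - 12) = (-z^2 + 4*z + 5)/(-z^2 + z + 12)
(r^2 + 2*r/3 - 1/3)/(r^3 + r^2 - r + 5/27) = 9*(r + 1)/(9*r^2 + 12*r - 5)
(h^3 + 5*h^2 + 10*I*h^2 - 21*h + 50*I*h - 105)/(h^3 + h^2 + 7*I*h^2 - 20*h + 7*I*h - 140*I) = (h + 3*I)/(h - 4)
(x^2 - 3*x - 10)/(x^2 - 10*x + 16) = (x^2 - 3*x - 10)/(x^2 - 10*x + 16)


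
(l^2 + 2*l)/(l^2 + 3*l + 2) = l/(l + 1)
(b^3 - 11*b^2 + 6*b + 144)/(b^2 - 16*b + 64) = (b^2 - 3*b - 18)/(b - 8)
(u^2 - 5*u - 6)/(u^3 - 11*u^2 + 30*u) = (u + 1)/(u*(u - 5))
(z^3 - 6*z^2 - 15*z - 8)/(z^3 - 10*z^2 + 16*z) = (z^2 + 2*z + 1)/(z*(z - 2))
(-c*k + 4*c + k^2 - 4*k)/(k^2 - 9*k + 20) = (-c + k)/(k - 5)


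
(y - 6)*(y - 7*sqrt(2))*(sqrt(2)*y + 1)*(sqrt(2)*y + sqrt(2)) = 2*y^4 - 13*sqrt(2)*y^3 - 10*y^3 - 26*y^2 + 65*sqrt(2)*y^2 + 70*y + 78*sqrt(2)*y + 84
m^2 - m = m*(m - 1)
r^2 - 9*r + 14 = (r - 7)*(r - 2)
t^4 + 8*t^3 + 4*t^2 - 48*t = t*(t - 2)*(t + 4)*(t + 6)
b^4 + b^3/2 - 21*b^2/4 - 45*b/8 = b*(b - 5/2)*(b + 3/2)^2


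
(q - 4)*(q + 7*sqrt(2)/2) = q^2 - 4*q + 7*sqrt(2)*q/2 - 14*sqrt(2)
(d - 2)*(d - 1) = d^2 - 3*d + 2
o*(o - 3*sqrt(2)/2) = o^2 - 3*sqrt(2)*o/2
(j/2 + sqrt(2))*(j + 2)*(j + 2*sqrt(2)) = j^3/2 + j^2 + 2*sqrt(2)*j^2 + 4*j + 4*sqrt(2)*j + 8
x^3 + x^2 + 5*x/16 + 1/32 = (x + 1/4)^2*(x + 1/2)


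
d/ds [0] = 0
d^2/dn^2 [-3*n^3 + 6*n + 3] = -18*n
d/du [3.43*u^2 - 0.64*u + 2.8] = 6.86*u - 0.64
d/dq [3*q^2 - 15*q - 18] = 6*q - 15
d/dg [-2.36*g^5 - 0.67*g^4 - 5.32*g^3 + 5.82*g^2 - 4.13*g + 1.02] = -11.8*g^4 - 2.68*g^3 - 15.96*g^2 + 11.64*g - 4.13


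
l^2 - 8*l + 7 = (l - 7)*(l - 1)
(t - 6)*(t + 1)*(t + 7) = t^3 + 2*t^2 - 41*t - 42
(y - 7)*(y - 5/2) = y^2 - 19*y/2 + 35/2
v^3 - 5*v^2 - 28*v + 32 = (v - 8)*(v - 1)*(v + 4)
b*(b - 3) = b^2 - 3*b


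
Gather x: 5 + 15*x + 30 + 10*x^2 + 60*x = 10*x^2 + 75*x + 35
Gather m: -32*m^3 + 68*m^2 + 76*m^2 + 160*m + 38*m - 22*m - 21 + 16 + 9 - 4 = -32*m^3 + 144*m^2 + 176*m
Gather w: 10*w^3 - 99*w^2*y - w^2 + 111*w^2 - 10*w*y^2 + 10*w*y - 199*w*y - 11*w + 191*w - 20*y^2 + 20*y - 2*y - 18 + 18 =10*w^3 + w^2*(110 - 99*y) + w*(-10*y^2 - 189*y + 180) - 20*y^2 + 18*y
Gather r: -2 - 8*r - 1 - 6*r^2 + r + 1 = -6*r^2 - 7*r - 2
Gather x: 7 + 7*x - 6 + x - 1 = 8*x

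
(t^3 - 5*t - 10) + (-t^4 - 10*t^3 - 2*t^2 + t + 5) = -t^4 - 9*t^3 - 2*t^2 - 4*t - 5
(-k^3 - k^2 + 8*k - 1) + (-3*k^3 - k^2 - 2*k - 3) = -4*k^3 - 2*k^2 + 6*k - 4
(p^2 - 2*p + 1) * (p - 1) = p^3 - 3*p^2 + 3*p - 1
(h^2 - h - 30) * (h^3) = h^5 - h^4 - 30*h^3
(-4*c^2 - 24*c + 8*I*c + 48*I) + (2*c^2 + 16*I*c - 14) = -2*c^2 - 24*c + 24*I*c - 14 + 48*I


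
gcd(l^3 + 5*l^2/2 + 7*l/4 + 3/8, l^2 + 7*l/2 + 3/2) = l + 1/2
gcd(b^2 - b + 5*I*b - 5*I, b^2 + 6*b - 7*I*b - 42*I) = 1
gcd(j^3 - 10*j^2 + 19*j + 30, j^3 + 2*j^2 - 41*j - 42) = j^2 - 5*j - 6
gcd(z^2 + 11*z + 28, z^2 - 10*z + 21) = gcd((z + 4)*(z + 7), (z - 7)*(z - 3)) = 1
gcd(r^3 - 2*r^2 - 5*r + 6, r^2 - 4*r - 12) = r + 2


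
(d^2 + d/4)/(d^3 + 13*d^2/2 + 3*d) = (4*d + 1)/(2*(2*d^2 + 13*d + 6))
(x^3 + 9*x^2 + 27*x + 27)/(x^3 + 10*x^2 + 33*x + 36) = (x + 3)/(x + 4)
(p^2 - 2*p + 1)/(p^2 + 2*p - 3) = (p - 1)/(p + 3)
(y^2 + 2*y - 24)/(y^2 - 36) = (y - 4)/(y - 6)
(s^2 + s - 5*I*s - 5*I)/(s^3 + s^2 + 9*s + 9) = (s - 5*I)/(s^2 + 9)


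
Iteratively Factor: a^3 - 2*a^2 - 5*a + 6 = (a - 1)*(a^2 - a - 6) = (a - 3)*(a - 1)*(a + 2)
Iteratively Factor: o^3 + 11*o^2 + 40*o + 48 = (o + 3)*(o^2 + 8*o + 16) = (o + 3)*(o + 4)*(o + 4)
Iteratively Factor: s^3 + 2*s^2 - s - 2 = (s + 2)*(s^2 - 1) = (s - 1)*(s + 2)*(s + 1)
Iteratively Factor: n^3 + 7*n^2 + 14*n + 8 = (n + 2)*(n^2 + 5*n + 4) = (n + 1)*(n + 2)*(n + 4)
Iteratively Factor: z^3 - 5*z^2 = (z - 5)*(z^2) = z*(z - 5)*(z)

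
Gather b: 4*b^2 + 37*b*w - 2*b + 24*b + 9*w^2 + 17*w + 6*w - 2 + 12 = 4*b^2 + b*(37*w + 22) + 9*w^2 + 23*w + 10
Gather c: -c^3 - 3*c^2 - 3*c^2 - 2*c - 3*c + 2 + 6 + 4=-c^3 - 6*c^2 - 5*c + 12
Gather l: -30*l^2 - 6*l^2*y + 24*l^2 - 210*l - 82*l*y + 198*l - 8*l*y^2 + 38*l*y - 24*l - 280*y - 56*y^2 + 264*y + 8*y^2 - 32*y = l^2*(-6*y - 6) + l*(-8*y^2 - 44*y - 36) - 48*y^2 - 48*y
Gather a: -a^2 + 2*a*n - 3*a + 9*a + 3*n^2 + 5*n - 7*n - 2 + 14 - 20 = -a^2 + a*(2*n + 6) + 3*n^2 - 2*n - 8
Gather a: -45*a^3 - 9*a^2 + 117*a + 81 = -45*a^3 - 9*a^2 + 117*a + 81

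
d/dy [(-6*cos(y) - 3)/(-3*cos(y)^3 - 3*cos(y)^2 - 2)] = 3*(15*cos(y) + 15*cos(2*y)/2 + 3*cos(3*y) + 7/2)*sin(y)/(3*cos(y)^3 + 3*cos(y)^2 + 2)^2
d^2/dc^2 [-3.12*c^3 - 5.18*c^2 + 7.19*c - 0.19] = -18.72*c - 10.36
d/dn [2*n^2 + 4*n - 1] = 4*n + 4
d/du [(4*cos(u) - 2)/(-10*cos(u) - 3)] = 32*sin(u)/(10*cos(u) + 3)^2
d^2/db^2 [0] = 0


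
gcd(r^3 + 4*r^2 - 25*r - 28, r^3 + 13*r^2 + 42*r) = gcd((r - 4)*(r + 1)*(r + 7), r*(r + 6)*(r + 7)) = r + 7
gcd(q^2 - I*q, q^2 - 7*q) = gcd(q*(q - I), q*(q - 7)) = q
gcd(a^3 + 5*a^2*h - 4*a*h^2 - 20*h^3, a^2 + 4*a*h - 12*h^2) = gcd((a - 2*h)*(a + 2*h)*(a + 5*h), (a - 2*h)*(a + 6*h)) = a - 2*h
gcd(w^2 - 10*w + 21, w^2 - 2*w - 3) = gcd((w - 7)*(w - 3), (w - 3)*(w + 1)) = w - 3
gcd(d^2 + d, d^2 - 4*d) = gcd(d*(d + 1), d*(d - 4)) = d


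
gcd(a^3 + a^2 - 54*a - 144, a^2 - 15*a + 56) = a - 8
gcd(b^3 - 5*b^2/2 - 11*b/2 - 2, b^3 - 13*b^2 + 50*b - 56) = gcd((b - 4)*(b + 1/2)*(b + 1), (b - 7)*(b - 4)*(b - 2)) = b - 4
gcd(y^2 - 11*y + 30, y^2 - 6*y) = y - 6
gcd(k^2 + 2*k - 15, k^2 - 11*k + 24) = k - 3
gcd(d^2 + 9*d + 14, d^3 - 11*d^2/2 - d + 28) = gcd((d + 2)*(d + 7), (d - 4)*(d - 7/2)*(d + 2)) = d + 2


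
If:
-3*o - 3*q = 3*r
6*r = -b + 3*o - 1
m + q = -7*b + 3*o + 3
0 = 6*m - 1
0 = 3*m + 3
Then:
No Solution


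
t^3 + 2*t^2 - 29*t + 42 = (t - 3)*(t - 2)*(t + 7)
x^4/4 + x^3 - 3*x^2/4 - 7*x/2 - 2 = (x/4 + 1)*(x - 2)*(x + 1)^2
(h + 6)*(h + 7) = h^2 + 13*h + 42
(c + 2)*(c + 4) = c^2 + 6*c + 8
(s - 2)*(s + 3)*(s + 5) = s^3 + 6*s^2 - s - 30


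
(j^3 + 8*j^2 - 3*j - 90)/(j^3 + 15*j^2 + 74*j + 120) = (j - 3)/(j + 4)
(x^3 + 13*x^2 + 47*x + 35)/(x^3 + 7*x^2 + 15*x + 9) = (x^2 + 12*x + 35)/(x^2 + 6*x + 9)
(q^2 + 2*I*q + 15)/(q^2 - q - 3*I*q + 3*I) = (q + 5*I)/(q - 1)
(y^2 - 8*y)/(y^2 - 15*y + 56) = y/(y - 7)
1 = 1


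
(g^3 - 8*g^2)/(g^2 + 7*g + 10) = g^2*(g - 8)/(g^2 + 7*g + 10)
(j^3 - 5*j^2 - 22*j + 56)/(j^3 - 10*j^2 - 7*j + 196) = (j - 2)/(j - 7)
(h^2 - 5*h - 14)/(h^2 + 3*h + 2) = (h - 7)/(h + 1)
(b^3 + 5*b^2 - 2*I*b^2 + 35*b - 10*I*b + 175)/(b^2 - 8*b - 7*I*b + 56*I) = (b^2 + 5*b*(1 + I) + 25*I)/(b - 8)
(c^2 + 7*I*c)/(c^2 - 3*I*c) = (c + 7*I)/(c - 3*I)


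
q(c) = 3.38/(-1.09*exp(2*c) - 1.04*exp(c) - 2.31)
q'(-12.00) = 0.00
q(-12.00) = -1.46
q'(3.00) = 0.01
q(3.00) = -0.00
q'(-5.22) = 0.00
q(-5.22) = -1.46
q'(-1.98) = 0.10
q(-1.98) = -1.37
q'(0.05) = 0.56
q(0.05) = -0.73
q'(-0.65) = 0.39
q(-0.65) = -1.07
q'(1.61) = 0.17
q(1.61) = -0.10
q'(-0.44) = 0.45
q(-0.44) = -0.98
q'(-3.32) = 0.02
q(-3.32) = -1.44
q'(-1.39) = 0.19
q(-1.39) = -1.28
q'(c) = 3.38*(2.18*exp(2*c) + 1.04*exp(c))/(-1.09*exp(2*c) - 1.04*exp(c) - 2.31)^2 = (7.3684*exp(c) + 3.5152)*exp(c)/(1.09*exp(2*c) + 1.04*exp(c) + 2.31)^2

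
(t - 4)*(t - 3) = t^2 - 7*t + 12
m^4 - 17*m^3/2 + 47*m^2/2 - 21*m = m*(m - 7/2)*(m - 3)*(m - 2)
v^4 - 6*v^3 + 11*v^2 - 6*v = v*(v - 3)*(v - 2)*(v - 1)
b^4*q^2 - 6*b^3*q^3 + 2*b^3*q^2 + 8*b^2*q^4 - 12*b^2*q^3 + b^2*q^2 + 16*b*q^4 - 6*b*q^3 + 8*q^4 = (b - 4*q)*(b - 2*q)*(b*q + q)^2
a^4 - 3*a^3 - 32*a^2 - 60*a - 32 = (a - 8)*(a + 1)*(a + 2)^2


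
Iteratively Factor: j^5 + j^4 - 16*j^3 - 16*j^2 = (j - 4)*(j^4 + 5*j^3 + 4*j^2) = j*(j - 4)*(j^3 + 5*j^2 + 4*j) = j^2*(j - 4)*(j^2 + 5*j + 4) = j^2*(j - 4)*(j + 4)*(j + 1)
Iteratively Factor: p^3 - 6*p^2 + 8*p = (p - 2)*(p^2 - 4*p) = p*(p - 2)*(p - 4)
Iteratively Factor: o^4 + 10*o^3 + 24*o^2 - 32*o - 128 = (o - 2)*(o^3 + 12*o^2 + 48*o + 64) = (o - 2)*(o + 4)*(o^2 + 8*o + 16) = (o - 2)*(o + 4)^2*(o + 4)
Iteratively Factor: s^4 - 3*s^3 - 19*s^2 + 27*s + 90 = (s - 5)*(s^3 + 2*s^2 - 9*s - 18) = (s - 5)*(s - 3)*(s^2 + 5*s + 6) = (s - 5)*(s - 3)*(s + 3)*(s + 2)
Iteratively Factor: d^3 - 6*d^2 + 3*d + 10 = (d - 5)*(d^2 - d - 2) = (d - 5)*(d + 1)*(d - 2)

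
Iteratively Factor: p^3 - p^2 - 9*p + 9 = (p + 3)*(p^2 - 4*p + 3) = (p - 3)*(p + 3)*(p - 1)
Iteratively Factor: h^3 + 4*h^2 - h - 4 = (h - 1)*(h^2 + 5*h + 4) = (h - 1)*(h + 4)*(h + 1)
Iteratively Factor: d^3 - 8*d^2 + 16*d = (d - 4)*(d^2 - 4*d) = (d - 4)^2*(d)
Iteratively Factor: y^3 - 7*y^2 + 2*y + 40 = (y - 5)*(y^2 - 2*y - 8) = (y - 5)*(y - 4)*(y + 2)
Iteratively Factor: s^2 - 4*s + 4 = (s - 2)*(s - 2)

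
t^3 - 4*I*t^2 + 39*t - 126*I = (t - 7*I)*(t - 3*I)*(t + 6*I)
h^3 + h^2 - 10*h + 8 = (h - 2)*(h - 1)*(h + 4)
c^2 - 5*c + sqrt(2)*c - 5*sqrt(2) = (c - 5)*(c + sqrt(2))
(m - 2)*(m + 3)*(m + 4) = m^3 + 5*m^2 - 2*m - 24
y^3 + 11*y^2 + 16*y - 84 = (y - 2)*(y + 6)*(y + 7)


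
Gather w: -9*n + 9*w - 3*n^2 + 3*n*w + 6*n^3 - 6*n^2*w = 6*n^3 - 3*n^2 - 9*n + w*(-6*n^2 + 3*n + 9)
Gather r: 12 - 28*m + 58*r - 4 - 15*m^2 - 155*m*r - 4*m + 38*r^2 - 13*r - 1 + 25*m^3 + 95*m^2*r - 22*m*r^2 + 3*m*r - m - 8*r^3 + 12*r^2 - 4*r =25*m^3 - 15*m^2 - 33*m - 8*r^3 + r^2*(50 - 22*m) + r*(95*m^2 - 152*m + 41) + 7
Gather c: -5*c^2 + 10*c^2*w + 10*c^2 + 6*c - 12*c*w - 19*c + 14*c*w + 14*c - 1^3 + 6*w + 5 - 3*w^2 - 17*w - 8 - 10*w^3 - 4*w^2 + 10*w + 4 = c^2*(10*w + 5) + c*(2*w + 1) - 10*w^3 - 7*w^2 - w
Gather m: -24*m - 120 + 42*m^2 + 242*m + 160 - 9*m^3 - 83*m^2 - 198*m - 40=-9*m^3 - 41*m^2 + 20*m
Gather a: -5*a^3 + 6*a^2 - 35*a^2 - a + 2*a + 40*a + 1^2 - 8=-5*a^3 - 29*a^2 + 41*a - 7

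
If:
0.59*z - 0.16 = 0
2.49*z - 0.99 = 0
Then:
No Solution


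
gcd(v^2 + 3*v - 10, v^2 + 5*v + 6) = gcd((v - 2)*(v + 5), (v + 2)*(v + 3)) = 1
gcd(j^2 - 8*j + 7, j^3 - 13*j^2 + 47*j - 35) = j^2 - 8*j + 7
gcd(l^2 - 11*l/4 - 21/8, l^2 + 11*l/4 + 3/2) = l + 3/4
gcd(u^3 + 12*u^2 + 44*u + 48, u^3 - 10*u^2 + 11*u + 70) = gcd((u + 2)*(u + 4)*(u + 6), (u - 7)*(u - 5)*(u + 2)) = u + 2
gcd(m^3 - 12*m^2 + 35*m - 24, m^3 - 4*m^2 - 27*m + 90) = m - 3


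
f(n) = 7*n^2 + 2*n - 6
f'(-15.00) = -208.00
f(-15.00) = 1539.00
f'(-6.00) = -82.00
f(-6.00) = 234.00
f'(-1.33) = -16.62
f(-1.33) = 3.72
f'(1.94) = 29.16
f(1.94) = 24.23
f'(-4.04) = -54.56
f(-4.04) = 100.17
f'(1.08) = 17.12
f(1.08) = 4.32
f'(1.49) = 22.86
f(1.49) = 12.52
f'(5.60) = 80.40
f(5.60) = 224.72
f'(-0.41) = -3.74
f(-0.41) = -5.64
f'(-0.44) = -4.16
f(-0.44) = -5.52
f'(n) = 14*n + 2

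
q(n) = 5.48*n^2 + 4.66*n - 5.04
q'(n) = 10.96*n + 4.66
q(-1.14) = -3.23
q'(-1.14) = -7.83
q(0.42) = -2.12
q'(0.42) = 9.26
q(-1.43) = -0.50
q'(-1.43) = -11.01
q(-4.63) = 90.86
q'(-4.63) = -46.08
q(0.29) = -3.23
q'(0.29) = 7.84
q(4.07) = 104.70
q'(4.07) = 49.27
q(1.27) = 9.72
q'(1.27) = 18.58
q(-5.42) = 130.69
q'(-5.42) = -54.74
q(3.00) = 58.26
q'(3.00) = 37.54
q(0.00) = -5.04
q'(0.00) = 4.66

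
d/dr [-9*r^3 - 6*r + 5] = -27*r^2 - 6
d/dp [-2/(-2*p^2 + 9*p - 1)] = 2*(9 - 4*p)/(2*p^2 - 9*p + 1)^2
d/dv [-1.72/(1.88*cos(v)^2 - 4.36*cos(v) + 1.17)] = (7.4992 - 6.4672*cos(v))*sin(v)/(1.88*cos(v)^2 - 4.36*cos(v) + 1.17)^2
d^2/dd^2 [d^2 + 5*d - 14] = 2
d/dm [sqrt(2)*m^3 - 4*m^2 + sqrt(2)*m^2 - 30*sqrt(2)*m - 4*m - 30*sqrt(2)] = 3*sqrt(2)*m^2 - 8*m + 2*sqrt(2)*m - 30*sqrt(2) - 4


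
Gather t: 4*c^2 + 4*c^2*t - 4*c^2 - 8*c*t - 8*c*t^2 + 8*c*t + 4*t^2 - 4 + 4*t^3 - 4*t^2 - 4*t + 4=-8*c*t^2 + 4*t^3 + t*(4*c^2 - 4)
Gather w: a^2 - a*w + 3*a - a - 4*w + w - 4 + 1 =a^2 + 2*a + w*(-a - 3) - 3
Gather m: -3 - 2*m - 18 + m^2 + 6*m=m^2 + 4*m - 21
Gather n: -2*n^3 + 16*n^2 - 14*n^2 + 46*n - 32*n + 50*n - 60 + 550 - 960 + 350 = -2*n^3 + 2*n^2 + 64*n - 120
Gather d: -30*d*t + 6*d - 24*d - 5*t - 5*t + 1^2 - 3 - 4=d*(-30*t - 18) - 10*t - 6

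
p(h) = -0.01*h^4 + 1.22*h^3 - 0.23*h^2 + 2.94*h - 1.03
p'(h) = -0.04*h^3 + 3.66*h^2 - 0.46*h + 2.94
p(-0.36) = -2.18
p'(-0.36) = 3.58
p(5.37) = 188.73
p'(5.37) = 99.82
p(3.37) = 51.67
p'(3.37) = 41.43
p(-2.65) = -33.63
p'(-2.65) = 30.61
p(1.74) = 9.72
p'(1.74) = 13.01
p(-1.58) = -11.12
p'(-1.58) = 12.96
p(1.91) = 12.11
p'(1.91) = 15.13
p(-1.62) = -11.65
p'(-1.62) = 13.46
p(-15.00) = -4720.63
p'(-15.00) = 968.34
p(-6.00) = -303.43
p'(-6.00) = 146.10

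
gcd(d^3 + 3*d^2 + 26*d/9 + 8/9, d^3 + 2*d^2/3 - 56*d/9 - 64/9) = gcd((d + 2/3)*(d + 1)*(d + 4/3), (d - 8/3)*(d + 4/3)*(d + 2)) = d + 4/3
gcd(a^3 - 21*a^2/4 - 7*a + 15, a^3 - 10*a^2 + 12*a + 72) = a^2 - 4*a - 12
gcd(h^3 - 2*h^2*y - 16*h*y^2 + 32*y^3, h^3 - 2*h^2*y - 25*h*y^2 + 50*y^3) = -h + 2*y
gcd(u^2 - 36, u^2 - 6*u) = u - 6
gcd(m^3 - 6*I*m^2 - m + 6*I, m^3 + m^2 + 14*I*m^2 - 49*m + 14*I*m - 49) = m + 1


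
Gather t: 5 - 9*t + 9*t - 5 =0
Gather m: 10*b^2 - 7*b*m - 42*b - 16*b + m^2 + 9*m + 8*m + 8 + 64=10*b^2 - 58*b + m^2 + m*(17 - 7*b) + 72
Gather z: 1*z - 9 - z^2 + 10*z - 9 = -z^2 + 11*z - 18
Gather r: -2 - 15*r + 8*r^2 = 8*r^2 - 15*r - 2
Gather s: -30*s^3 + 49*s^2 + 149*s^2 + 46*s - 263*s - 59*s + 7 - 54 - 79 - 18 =-30*s^3 + 198*s^2 - 276*s - 144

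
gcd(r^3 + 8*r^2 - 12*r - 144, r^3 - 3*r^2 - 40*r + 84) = r + 6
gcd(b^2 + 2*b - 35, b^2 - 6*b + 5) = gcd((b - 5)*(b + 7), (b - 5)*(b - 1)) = b - 5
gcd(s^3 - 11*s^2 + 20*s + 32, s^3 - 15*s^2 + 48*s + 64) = s^2 - 7*s - 8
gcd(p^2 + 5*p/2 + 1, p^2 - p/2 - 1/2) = p + 1/2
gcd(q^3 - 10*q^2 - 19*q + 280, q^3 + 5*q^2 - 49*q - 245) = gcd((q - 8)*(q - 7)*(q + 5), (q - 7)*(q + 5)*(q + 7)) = q^2 - 2*q - 35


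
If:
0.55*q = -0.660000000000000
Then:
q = -1.20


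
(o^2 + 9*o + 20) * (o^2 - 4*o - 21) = o^4 + 5*o^3 - 37*o^2 - 269*o - 420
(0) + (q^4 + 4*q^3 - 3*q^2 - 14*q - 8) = q^4 + 4*q^3 - 3*q^2 - 14*q - 8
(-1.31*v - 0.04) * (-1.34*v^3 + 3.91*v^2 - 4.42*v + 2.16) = 1.7554*v^4 - 5.0685*v^3 + 5.6338*v^2 - 2.6528*v - 0.0864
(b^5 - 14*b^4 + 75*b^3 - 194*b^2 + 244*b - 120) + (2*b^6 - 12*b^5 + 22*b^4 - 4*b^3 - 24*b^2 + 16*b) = 2*b^6 - 11*b^5 + 8*b^4 + 71*b^3 - 218*b^2 + 260*b - 120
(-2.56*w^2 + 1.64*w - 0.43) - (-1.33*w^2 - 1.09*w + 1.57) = -1.23*w^2 + 2.73*w - 2.0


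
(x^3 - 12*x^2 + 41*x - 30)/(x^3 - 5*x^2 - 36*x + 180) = (x - 1)/(x + 6)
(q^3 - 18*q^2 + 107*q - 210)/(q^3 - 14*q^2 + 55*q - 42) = (q - 5)/(q - 1)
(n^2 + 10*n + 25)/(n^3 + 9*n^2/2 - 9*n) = 2*(n^2 + 10*n + 25)/(n*(2*n^2 + 9*n - 18))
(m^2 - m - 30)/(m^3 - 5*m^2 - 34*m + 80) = (m - 6)/(m^2 - 10*m + 16)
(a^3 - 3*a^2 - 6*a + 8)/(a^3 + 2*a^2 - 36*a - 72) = (a^2 - 5*a + 4)/(a^2 - 36)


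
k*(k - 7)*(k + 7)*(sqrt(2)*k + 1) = sqrt(2)*k^4 + k^3 - 49*sqrt(2)*k^2 - 49*k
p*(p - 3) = p^2 - 3*p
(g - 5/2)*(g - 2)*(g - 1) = g^3 - 11*g^2/2 + 19*g/2 - 5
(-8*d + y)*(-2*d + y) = 16*d^2 - 10*d*y + y^2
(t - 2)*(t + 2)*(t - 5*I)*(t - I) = t^4 - 6*I*t^3 - 9*t^2 + 24*I*t + 20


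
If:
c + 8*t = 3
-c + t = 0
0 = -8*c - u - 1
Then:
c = 1/3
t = 1/3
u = -11/3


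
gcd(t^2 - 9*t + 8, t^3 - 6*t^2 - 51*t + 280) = t - 8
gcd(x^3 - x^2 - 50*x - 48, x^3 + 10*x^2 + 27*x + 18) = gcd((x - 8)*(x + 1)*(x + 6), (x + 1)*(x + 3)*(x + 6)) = x^2 + 7*x + 6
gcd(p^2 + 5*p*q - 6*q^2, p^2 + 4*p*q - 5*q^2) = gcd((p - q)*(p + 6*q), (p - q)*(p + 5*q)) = p - q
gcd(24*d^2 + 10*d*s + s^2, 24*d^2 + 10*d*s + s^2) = 24*d^2 + 10*d*s + s^2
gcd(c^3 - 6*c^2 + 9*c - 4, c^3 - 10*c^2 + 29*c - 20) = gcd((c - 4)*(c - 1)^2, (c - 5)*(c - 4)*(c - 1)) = c^2 - 5*c + 4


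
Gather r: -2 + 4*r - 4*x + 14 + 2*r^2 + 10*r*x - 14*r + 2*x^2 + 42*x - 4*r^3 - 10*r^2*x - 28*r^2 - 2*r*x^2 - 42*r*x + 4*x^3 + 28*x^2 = -4*r^3 + r^2*(-10*x - 26) + r*(-2*x^2 - 32*x - 10) + 4*x^3 + 30*x^2 + 38*x + 12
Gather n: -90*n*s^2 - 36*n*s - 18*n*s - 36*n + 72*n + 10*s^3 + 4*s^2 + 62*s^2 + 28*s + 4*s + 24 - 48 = n*(-90*s^2 - 54*s + 36) + 10*s^3 + 66*s^2 + 32*s - 24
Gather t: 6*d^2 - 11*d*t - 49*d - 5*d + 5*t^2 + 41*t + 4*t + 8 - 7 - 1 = 6*d^2 - 54*d + 5*t^2 + t*(45 - 11*d)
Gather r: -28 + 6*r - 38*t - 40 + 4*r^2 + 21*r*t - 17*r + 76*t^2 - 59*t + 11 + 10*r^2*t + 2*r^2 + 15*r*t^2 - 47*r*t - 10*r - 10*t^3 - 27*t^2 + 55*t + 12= r^2*(10*t + 6) + r*(15*t^2 - 26*t - 21) - 10*t^3 + 49*t^2 - 42*t - 45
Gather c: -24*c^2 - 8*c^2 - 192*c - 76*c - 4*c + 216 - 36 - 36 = -32*c^2 - 272*c + 144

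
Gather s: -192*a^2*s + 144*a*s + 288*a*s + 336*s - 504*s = s*(-192*a^2 + 432*a - 168)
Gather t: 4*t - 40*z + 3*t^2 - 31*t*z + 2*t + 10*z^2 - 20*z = 3*t^2 + t*(6 - 31*z) + 10*z^2 - 60*z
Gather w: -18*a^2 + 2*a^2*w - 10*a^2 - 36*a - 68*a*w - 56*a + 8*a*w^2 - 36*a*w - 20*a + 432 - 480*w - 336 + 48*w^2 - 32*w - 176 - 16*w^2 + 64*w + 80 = -28*a^2 - 112*a + w^2*(8*a + 32) + w*(2*a^2 - 104*a - 448)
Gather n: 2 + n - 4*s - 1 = n - 4*s + 1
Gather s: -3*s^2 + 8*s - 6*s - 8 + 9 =-3*s^2 + 2*s + 1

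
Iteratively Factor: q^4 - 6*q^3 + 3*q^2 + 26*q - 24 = (q + 2)*(q^3 - 8*q^2 + 19*q - 12) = (q - 1)*(q + 2)*(q^2 - 7*q + 12) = (q - 3)*(q - 1)*(q + 2)*(q - 4)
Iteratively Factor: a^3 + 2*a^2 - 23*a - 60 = (a + 3)*(a^2 - a - 20) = (a + 3)*(a + 4)*(a - 5)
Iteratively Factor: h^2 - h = (h)*(h - 1)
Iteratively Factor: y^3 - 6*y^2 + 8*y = (y - 2)*(y^2 - 4*y) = (y - 4)*(y - 2)*(y)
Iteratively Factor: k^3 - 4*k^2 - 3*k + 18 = (k - 3)*(k^2 - k - 6) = (k - 3)*(k + 2)*(k - 3)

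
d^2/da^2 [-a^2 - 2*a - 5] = -2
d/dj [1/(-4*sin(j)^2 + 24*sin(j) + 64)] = (sin(j) - 3)*cos(j)/(2*(sin(j) - 8)^2*(sin(j) + 2)^2)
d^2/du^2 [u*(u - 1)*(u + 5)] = 6*u + 8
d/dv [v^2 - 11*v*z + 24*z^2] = 2*v - 11*z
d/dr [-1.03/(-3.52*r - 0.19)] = -3.6256/(3.52*r + 0.19)^2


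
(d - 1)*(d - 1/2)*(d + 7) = d^3 + 11*d^2/2 - 10*d + 7/2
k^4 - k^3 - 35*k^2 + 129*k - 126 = (k - 3)^2*(k - 2)*(k + 7)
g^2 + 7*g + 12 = (g + 3)*(g + 4)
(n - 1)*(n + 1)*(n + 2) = n^3 + 2*n^2 - n - 2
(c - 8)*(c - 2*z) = c^2 - 2*c*z - 8*c + 16*z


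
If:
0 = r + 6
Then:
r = -6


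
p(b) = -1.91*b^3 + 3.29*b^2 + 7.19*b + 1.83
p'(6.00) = -159.61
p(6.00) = -249.15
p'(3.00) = -24.64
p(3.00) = 1.44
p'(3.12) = -28.06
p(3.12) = -1.72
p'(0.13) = 7.95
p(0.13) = 2.82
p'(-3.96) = -108.72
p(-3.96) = 143.56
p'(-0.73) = -0.67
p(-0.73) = -0.92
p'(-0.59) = 1.31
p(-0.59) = -0.87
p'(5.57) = -133.93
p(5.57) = -186.11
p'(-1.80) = -23.22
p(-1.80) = 10.69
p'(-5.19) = -181.30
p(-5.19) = 320.15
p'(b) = -5.73*b^2 + 6.58*b + 7.19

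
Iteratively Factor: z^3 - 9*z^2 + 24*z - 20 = (z - 2)*(z^2 - 7*z + 10) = (z - 5)*(z - 2)*(z - 2)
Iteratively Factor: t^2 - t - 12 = (t - 4)*(t + 3)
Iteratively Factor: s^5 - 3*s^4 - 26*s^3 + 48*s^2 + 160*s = (s)*(s^4 - 3*s^3 - 26*s^2 + 48*s + 160) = s*(s + 4)*(s^3 - 7*s^2 + 2*s + 40) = s*(s + 2)*(s + 4)*(s^2 - 9*s + 20) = s*(s - 5)*(s + 2)*(s + 4)*(s - 4)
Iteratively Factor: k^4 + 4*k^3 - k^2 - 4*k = (k + 4)*(k^3 - k) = k*(k + 4)*(k^2 - 1) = k*(k - 1)*(k + 4)*(k + 1)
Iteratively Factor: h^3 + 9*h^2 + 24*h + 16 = (h + 1)*(h^2 + 8*h + 16) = (h + 1)*(h + 4)*(h + 4)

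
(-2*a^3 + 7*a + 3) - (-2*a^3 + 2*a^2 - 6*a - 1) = -2*a^2 + 13*a + 4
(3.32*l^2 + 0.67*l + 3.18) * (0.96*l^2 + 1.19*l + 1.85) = 3.1872*l^4 + 4.594*l^3 + 9.9921*l^2 + 5.0237*l + 5.883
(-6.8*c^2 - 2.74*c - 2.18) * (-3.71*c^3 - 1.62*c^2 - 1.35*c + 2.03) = 25.228*c^5 + 21.1814*c^4 + 21.7066*c^3 - 6.5734*c^2 - 2.6192*c - 4.4254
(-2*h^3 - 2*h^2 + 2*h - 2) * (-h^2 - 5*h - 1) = 2*h^5 + 12*h^4 + 10*h^3 - 6*h^2 + 8*h + 2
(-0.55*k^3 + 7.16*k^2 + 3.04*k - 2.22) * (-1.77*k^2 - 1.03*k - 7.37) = 0.9735*k^5 - 12.1067*k^4 - 8.7021*k^3 - 51.971*k^2 - 20.1182*k + 16.3614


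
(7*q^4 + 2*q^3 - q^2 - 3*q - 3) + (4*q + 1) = 7*q^4 + 2*q^3 - q^2 + q - 2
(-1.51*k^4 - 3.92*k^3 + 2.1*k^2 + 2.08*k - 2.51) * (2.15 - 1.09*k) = 1.6459*k^5 + 1.0263*k^4 - 10.717*k^3 + 2.2478*k^2 + 7.2079*k - 5.3965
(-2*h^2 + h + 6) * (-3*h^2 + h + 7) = 6*h^4 - 5*h^3 - 31*h^2 + 13*h + 42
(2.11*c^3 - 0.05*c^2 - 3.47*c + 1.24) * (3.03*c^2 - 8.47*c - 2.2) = 6.3933*c^5 - 18.0232*c^4 - 14.7326*c^3 + 33.2581*c^2 - 2.8688*c - 2.728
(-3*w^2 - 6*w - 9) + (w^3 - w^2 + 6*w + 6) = w^3 - 4*w^2 - 3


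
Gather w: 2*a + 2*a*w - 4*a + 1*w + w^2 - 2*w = -2*a + w^2 + w*(2*a - 1)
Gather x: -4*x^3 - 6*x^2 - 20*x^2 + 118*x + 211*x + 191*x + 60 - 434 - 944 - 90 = -4*x^3 - 26*x^2 + 520*x - 1408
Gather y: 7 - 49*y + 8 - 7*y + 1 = 16 - 56*y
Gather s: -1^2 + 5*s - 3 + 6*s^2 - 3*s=6*s^2 + 2*s - 4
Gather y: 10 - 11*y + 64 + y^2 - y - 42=y^2 - 12*y + 32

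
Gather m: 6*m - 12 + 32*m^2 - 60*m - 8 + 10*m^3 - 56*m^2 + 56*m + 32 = 10*m^3 - 24*m^2 + 2*m + 12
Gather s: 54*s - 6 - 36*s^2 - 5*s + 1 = -36*s^2 + 49*s - 5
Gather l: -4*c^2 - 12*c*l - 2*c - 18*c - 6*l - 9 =-4*c^2 - 20*c + l*(-12*c - 6) - 9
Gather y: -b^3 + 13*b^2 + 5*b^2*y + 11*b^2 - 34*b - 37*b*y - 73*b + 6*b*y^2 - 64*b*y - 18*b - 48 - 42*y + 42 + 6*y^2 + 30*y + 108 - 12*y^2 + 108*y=-b^3 + 24*b^2 - 125*b + y^2*(6*b - 6) + y*(5*b^2 - 101*b + 96) + 102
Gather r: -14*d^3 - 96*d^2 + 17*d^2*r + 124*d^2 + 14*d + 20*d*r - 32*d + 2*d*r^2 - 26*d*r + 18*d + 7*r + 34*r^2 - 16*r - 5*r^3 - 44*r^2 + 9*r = -14*d^3 + 28*d^2 - 5*r^3 + r^2*(2*d - 10) + r*(17*d^2 - 6*d)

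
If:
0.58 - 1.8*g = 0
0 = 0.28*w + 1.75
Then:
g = 0.32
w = -6.25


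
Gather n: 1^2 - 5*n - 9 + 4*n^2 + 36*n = 4*n^2 + 31*n - 8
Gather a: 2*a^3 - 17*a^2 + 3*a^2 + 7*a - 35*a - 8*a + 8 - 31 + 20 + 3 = 2*a^3 - 14*a^2 - 36*a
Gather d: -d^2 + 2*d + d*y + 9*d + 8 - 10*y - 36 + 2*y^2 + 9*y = -d^2 + d*(y + 11) + 2*y^2 - y - 28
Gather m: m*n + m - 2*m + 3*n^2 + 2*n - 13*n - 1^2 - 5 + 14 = m*(n - 1) + 3*n^2 - 11*n + 8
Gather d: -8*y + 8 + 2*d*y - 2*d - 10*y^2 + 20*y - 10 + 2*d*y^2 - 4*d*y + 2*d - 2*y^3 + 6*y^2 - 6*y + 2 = d*(2*y^2 - 2*y) - 2*y^3 - 4*y^2 + 6*y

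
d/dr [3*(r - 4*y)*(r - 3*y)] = 6*r - 21*y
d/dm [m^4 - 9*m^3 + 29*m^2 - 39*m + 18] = 4*m^3 - 27*m^2 + 58*m - 39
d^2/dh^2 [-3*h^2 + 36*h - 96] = -6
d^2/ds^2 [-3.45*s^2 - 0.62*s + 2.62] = -6.90000000000000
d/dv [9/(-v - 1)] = 9/(v + 1)^2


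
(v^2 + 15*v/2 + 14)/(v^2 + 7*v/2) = (v + 4)/v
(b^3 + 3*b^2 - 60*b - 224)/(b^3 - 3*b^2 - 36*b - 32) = (b + 7)/(b + 1)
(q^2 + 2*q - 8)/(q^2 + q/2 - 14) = 2*(q - 2)/(2*q - 7)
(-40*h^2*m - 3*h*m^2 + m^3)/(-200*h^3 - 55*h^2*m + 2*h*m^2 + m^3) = m/(5*h + m)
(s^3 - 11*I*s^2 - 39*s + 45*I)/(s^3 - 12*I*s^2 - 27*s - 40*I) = (s^2 - 6*I*s - 9)/(s^2 - 7*I*s + 8)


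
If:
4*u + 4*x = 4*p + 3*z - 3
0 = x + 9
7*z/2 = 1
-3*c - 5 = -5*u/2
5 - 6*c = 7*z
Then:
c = 1/2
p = -821/140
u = 13/5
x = -9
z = 2/7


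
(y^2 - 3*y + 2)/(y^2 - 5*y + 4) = (y - 2)/(y - 4)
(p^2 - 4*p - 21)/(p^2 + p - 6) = (p - 7)/(p - 2)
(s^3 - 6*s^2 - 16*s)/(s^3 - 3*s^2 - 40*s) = (s + 2)/(s + 5)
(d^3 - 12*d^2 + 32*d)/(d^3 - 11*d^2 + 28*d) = (d - 8)/(d - 7)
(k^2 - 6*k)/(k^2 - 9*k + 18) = k/(k - 3)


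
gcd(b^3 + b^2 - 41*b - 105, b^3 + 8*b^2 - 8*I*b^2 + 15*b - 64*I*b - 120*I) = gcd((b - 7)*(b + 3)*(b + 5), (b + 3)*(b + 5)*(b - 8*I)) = b^2 + 8*b + 15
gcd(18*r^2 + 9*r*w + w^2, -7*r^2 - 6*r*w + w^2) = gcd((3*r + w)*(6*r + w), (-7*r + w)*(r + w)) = 1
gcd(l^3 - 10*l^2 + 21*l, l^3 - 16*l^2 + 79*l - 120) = l - 3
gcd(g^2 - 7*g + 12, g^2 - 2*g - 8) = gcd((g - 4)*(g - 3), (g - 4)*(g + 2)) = g - 4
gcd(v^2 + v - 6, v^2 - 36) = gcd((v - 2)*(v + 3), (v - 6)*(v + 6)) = 1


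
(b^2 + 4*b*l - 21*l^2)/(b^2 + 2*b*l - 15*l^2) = (b + 7*l)/(b + 5*l)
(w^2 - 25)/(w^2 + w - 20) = (w - 5)/(w - 4)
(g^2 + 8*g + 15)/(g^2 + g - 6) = (g + 5)/(g - 2)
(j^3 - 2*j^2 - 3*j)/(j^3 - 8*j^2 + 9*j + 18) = j/(j - 6)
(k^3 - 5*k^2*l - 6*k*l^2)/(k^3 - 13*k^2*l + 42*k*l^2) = (k + l)/(k - 7*l)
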